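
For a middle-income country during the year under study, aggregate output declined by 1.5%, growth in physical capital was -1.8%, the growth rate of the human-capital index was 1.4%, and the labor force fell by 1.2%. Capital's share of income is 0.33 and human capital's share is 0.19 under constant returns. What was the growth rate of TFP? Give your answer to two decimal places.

Labor's share = 1 − 0.33 − 0.19 = 0.48.
Physical capital: 0.33 × (-1.8) = -0.594 pp.
The human-capital index: 0.19 × 1.4 = 0.266 pp.
The labor force: 0.48 × (-1.2) = -0.576 pp.
TFP growth = -1.5 + 0.904 = -0.596%.

-0.60%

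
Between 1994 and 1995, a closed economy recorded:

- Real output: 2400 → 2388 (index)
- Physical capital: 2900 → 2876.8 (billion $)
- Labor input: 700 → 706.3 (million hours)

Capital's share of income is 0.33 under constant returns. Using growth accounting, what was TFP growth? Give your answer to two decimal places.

-0.84%

Real output growth = (2388 − 2400) / 2400 = -0.5%.
Physical capital growth = (2876.8 − 2900) / 2900 = -0.8%.
Labor input growth = (706.3 − 700) / 700 = 0.9%.
Labor's share = 1 − 0.33 = 0.67.
Physical capital: 0.33 × (-0.8) = -0.264 pp.
Labor input: 0.67 × 0.9 = 0.603 pp.
TFP growth = -0.5 − 0.339 = -0.839%.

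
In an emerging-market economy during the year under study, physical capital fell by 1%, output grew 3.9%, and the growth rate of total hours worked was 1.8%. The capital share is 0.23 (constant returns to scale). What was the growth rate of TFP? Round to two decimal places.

Labor's share = 1 − 0.23 = 0.77.
Physical capital: 0.23 × (-1) = -0.23 pp.
Total hours worked: 0.77 × 1.8 = 1.386 pp.
TFP growth = 3.9 − 1.156 = 2.744%.

2.74%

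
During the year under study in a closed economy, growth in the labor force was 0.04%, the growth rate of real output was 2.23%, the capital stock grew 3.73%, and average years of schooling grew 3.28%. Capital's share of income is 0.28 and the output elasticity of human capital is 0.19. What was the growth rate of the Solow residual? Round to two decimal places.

Labor's share = 1 − 0.28 − 0.19 = 0.53.
The capital stock: 0.28 × 3.73 = 1.0444 pp.
Average years of schooling: 0.19 × 3.28 = 0.6232 pp.
The labor force: 0.53 × 0.04 = 0.0212 pp.
TFP growth = 2.23 − 1.6888 = 0.5412%.

0.54%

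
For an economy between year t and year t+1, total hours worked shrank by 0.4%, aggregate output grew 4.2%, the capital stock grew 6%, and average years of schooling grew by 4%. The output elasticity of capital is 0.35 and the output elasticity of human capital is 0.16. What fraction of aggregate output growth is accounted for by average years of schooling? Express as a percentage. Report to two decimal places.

Average years of schooling contributed 0.16 × 4 = 0.64 pp.
Share of growth = 0.64 / 4.2 × 100 = 15.2381%.

Average years of schooling accounted for 15.24% of growth.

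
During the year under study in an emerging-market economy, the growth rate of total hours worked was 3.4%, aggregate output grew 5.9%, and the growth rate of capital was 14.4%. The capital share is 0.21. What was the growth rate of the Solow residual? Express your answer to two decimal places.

0.19%

Labor's share = 1 − 0.21 = 0.79.
Capital: 0.21 × 14.4 = 3.024 pp.
Total hours worked: 0.79 × 3.4 = 2.686 pp.
TFP growth = 5.9 − 5.71 = 0.19%.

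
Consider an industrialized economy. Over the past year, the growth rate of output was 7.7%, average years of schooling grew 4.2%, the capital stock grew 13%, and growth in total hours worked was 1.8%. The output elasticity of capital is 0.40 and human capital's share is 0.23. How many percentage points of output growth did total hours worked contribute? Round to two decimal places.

Labor's share = 1 − 0.4 − 0.23 = 0.37.
Contribution = share × growth = 0.37 × 1.8 = 0.666 pp.

0.67 pp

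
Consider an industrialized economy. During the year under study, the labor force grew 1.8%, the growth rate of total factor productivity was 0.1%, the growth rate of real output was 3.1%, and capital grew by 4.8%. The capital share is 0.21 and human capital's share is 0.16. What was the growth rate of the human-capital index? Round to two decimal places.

5.36%

Labor's share = 1 − 0.21 − 0.16 = 0.63.
gY = gA + 0.21×4.8 + 0.63×1.8 + 0.16×g.
0.16×g = 3.1 − 0.1 − 2.142 = 0.858.
g = 0.858 / 0.16 = 5.3625%.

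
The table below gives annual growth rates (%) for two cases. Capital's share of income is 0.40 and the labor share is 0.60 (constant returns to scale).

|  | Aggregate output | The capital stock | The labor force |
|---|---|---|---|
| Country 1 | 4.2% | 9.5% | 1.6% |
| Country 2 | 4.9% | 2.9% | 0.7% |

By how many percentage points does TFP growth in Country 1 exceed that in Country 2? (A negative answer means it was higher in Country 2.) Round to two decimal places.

-3.88 percentage points

Labor's share = 1 − 0.4 = 0.6.
Country 1: TFP = 4.2 − 3.8 − 0.96 = -0.56%.
Country 2: TFP = 4.9 − 1.16 − 0.42 = 3.32%.
Difference = -0.56 − (3.32) = -3.88 pp.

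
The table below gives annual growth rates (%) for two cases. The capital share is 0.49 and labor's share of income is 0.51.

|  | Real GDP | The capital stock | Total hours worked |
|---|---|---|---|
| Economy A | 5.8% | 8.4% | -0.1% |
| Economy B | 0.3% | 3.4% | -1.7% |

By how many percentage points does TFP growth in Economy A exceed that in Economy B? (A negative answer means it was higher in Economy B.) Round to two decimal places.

Labor's share = 1 − 0.49 = 0.51.
Economy A: TFP = 5.8 − 4.116 + 0.051 = 1.735%.
Economy B: TFP = 0.3 − 1.666 + 0.867 = -0.499%.
Difference = 1.735 − (-0.499) = 2.234 pp.

2.23 percentage points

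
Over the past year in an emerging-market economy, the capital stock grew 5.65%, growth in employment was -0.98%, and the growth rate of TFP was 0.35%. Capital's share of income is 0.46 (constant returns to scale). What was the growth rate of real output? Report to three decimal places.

2.420%

Labor's share = 1 − 0.46 = 0.54.
The capital stock: 0.46 × 5.65 = 2.599 pp.
Employment: 0.54 × (-0.98) = -0.5292 pp.
Output growth = 0.35 + 2.0698 = 2.4198%.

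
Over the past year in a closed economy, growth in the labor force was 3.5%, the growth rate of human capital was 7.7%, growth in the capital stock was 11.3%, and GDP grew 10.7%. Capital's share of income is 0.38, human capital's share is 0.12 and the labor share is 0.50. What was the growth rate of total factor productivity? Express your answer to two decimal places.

Total factor productivity growth was 3.73%.

Labor's share = 1 − 0.38 − 0.12 = 0.5.
The capital stock: 0.38 × 11.3 = 4.294 pp.
Human capital: 0.12 × 7.7 = 0.924 pp.
The labor force: 0.5 × 3.5 = 1.75 pp.
TFP growth = 10.7 − 6.968 = 3.732%.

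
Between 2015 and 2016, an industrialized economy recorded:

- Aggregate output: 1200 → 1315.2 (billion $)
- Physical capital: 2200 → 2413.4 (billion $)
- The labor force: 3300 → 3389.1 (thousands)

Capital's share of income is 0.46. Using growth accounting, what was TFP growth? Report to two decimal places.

3.68%

Aggregate output growth = (1315.2 − 1200) / 1200 = 9.6%.
Physical capital growth = (2413.4 − 2200) / 2200 = 9.7%.
The labor force growth = (3389.1 − 3300) / 3300 = 2.7%.
Labor's share = 1 − 0.46 = 0.54.
Physical capital: 0.46 × 9.7 = 4.462 pp.
The labor force: 0.54 × 2.7 = 1.458 pp.
TFP growth = 9.6 − 5.92 = 3.68%.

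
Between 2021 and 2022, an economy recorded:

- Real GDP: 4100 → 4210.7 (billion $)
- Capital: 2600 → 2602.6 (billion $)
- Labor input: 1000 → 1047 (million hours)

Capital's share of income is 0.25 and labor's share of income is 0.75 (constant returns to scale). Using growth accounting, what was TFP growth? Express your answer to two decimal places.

Real GDP growth = (4210.7 − 4100) / 4100 = 2.7%.
Capital growth = (2602.6 − 2600) / 2600 = 0.1%.
Labor input growth = (1047 − 1000) / 1000 = 4.7%.
Labor's share = 1 − 0.25 = 0.75.
Capital: 0.25 × 0.1 = 0.025 pp.
Labor input: 0.75 × 4.7 = 3.525 pp.
TFP growth = 2.7 − 3.55 = -0.85%.

-0.85%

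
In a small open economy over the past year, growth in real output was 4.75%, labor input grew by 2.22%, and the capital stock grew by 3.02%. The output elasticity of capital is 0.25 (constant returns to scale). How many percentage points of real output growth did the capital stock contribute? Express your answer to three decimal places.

Contribution = share × growth = 0.25 × 3.02 = 0.755 pp.

0.755 percentage points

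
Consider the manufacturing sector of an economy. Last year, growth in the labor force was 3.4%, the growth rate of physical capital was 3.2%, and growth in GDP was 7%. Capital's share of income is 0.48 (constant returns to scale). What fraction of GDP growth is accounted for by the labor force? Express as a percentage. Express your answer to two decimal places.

25.26%

Labor's share = 1 − 0.48 = 0.52.
The labor force contributed 0.52 × 3.4 = 1.768 pp.
Share of growth = 1.768 / 7 × 100 = 25.2571%.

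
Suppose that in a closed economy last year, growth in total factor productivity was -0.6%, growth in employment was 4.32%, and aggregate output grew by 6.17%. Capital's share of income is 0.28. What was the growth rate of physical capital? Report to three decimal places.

Labor's share = 1 − 0.28 = 0.72.
gY = gA + 0.72×4.32 + 0.28×g.
0.28×g = 6.17 + 0.6 − 3.1104 = 3.6596.
g = 3.6596 / 0.28 = 13.07%.

13.070%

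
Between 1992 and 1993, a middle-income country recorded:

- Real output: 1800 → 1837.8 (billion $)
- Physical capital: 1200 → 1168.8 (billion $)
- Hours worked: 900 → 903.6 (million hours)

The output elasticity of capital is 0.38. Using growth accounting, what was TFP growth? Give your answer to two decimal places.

Real output growth = (1837.8 − 1800) / 1800 = 2.1%.
Physical capital growth = (1168.8 − 1200) / 1200 = -2.6%.
Hours worked growth = (903.6 − 900) / 900 = 0.4%.
Labor's share = 1 − 0.38 = 0.62.
Physical capital: 0.38 × (-2.6) = -0.988 pp.
Hours worked: 0.62 × 0.4 = 0.248 pp.
TFP growth = 2.1 + 0.74 = 2.84%.

2.84%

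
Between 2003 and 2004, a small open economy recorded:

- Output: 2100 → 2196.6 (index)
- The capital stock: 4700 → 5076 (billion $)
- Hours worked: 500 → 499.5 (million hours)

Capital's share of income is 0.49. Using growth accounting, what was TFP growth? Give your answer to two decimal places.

TFP grew 0.73%.

Output growth = (2196.6 − 2100) / 2100 = 4.6%.
The capital stock growth = (5076 − 4700) / 4700 = 8%.
Hours worked growth = (499.5 − 500) / 500 = -0.1%.
Labor's share = 1 − 0.49 = 0.51.
The capital stock: 0.49 × 8 = 3.92 pp.
Hours worked: 0.51 × (-0.1) = -0.051 pp.
TFP growth = 4.6 − 3.869 = 0.731%.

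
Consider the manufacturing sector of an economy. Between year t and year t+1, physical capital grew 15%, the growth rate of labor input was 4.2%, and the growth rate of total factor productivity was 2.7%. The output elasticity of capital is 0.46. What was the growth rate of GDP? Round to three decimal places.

11.868%

Labor's share = 1 − 0.46 = 0.54.
Physical capital: 0.46 × 15 = 6.9 pp.
Labor input: 0.54 × 4.2 = 2.268 pp.
Output growth = 2.7 + 9.168 = 11.868%.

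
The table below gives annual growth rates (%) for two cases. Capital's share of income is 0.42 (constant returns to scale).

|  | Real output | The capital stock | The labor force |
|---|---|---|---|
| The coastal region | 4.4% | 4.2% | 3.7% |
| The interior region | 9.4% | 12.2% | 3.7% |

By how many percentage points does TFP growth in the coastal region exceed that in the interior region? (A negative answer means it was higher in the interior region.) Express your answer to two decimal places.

-1.64 percentage points

Labor's share = 1 − 0.42 = 0.58.
The coastal region: TFP = 4.4 − 1.764 − 2.146 = 0.49%.
The interior region: TFP = 9.4 − 5.124 − 2.146 = 2.13%.
Difference = 0.49 − (2.13) = -1.64 pp.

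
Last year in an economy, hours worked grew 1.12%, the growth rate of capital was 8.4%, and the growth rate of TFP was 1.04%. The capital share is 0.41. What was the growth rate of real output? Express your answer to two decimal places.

Labor's share = 1 − 0.41 = 0.59.
Capital: 0.41 × 8.4 = 3.444 pp.
Hours worked: 0.59 × 1.12 = 0.6608 pp.
Output growth = 1.04 + 4.1048 = 5.1448%.

Real output grew 5.14%.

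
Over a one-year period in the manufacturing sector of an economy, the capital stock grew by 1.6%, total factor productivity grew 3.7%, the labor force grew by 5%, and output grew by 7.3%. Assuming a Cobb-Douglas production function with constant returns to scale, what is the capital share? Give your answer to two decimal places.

0.41

gY = gA + α·gK + (1−α)·gL, so gY − gA − gL = α(gK − gL).
7.3 − 3.7 − 5 = α × (1.6 − 5).
-1.4 = -3.4 α, so α = 0.4118.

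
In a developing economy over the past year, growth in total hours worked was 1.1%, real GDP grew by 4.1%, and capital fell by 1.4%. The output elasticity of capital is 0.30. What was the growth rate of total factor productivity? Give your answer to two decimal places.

Labor's share = 1 − 0.3 = 0.7.
Capital: 0.3 × (-1.4) = -0.42 pp.
Total hours worked: 0.7 × 1.1 = 0.77 pp.
TFP growth = 4.1 − 0.35 = 3.75%.

Total factor productivity growth was 3.75%.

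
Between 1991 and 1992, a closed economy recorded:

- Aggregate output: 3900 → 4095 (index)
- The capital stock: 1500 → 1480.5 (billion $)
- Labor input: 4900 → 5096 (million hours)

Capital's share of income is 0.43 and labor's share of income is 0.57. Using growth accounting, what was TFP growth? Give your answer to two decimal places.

Aggregate output growth = (4095 − 3900) / 3900 = 5%.
The capital stock growth = (1480.5 − 1500) / 1500 = -1.3%.
Labor input growth = (5096 − 4900) / 4900 = 4%.
Labor's share = 1 − 0.43 = 0.57.
The capital stock: 0.43 × (-1.3) = -0.559 pp.
Labor input: 0.57 × 4 = 2.28 pp.
TFP growth = 5 − 1.721 = 3.279%.

TFP grew 3.28%.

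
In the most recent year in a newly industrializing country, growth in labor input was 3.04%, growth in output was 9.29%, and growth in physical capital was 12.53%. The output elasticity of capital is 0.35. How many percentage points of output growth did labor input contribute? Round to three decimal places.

Labor's share = 1 − 0.35 = 0.65.
Contribution = share × growth = 0.65 × 3.04 = 1.976 pp.

1.976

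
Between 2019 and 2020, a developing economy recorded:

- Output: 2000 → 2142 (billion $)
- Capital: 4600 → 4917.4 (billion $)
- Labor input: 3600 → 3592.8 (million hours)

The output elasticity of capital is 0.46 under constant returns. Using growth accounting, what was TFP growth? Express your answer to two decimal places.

Output growth = (2142 − 2000) / 2000 = 7.1%.
Capital growth = (4917.4 − 4600) / 4600 = 6.9%.
Labor input growth = (3592.8 − 3600) / 3600 = -0.2%.
Labor's share = 1 − 0.46 = 0.54.
Capital: 0.46 × 6.9 = 3.174 pp.
Labor input: 0.54 × (-0.2) = -0.108 pp.
TFP growth = 7.1 − 3.066 = 4.034%.

TFP growth was 4.03%.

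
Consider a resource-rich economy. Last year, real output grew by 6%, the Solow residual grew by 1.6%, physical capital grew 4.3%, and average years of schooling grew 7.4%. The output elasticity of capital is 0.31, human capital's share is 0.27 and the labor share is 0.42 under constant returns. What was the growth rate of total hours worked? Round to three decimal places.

Labor's share = 1 − 0.31 − 0.27 = 0.42.
gY = gA + 0.31×4.3 + 0.27×7.4 + 0.42×g.
0.42×g = 6 − 1.6 − 3.331 = 1.069.
g = 1.069 / 0.42 = 2.54524%.

Total hours worked growth was 2.545%.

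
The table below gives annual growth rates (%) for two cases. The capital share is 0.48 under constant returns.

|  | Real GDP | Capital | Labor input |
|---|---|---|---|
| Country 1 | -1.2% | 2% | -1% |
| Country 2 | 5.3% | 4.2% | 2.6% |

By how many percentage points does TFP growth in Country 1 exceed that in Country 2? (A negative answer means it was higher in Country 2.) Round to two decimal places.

Labor's share = 1 − 0.48 = 0.52.
Country 1: TFP = -1.2 − 0.96 + 0.52 = -1.64%.
Country 2: TFP = 5.3 − 2.016 − 1.352 = 1.932%.
Difference = -1.64 − (1.932) = -3.572 pp.

-3.57 percentage points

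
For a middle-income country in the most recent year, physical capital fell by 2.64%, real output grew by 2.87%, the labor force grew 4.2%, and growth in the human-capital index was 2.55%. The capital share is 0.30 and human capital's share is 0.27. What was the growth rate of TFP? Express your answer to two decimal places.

TFP growth was 1.17%.

Labor's share = 1 − 0.3 − 0.27 = 0.43.
Physical capital: 0.3 × (-2.64) = -0.792 pp.
The human-capital index: 0.27 × 2.55 = 0.6885 pp.
The labor force: 0.43 × 4.2 = 1.806 pp.
TFP growth = 2.87 − 1.7025 = 1.1675%.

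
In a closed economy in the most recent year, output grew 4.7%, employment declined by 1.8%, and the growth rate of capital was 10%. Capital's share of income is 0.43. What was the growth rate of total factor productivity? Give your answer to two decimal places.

1.43%

Labor's share = 1 − 0.43 = 0.57.
Capital: 0.43 × 10 = 4.3 pp.
Employment: 0.57 × (-1.8) = -1.026 pp.
TFP growth = 4.7 − 3.274 = 1.426%.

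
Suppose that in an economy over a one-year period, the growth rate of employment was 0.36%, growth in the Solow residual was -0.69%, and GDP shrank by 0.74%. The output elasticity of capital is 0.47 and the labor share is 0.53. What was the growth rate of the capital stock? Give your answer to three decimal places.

-0.512%

Labor's share = 1 − 0.47 = 0.53.
gY = gA + 0.53×0.36 + 0.47×g.
0.47×g = -0.74 + 0.69 − 0.1908 = -0.2408.
g = -0.2408 / 0.47 = -0.51234%.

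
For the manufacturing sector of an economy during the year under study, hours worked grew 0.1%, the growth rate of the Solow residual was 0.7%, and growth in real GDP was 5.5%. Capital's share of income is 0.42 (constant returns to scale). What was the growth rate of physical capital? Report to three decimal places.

Labor's share = 1 − 0.42 = 0.58.
gY = gA + 0.58×0.1 + 0.42×g.
0.42×g = 5.5 − 0.7 − 0.058 = 4.742.
g = 4.742 / 0.42 = 11.29048%.

11.290%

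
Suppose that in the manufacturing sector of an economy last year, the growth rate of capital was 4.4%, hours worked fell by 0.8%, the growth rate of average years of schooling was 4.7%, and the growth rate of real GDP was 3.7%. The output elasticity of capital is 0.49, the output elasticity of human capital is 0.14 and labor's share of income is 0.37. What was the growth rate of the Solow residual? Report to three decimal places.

The Solow residual grew 1.182%.

Labor's share = 1 − 0.49 − 0.14 = 0.37.
Capital: 0.49 × 4.4 = 2.156 pp.
Average years of schooling: 0.14 × 4.7 = 0.658 pp.
Hours worked: 0.37 × (-0.8) = -0.296 pp.
TFP growth = 3.7 − 2.518 = 1.182%.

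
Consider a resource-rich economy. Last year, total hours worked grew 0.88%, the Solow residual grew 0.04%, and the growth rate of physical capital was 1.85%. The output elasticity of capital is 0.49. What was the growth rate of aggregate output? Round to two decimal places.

Labor's share = 1 − 0.49 = 0.51.
Physical capital: 0.49 × 1.85 = 0.9065 pp.
Total hours worked: 0.51 × 0.88 = 0.4488 pp.
Output growth = 0.04 + 1.3553 = 1.3953%.

Aggregate output growth was 1.40%.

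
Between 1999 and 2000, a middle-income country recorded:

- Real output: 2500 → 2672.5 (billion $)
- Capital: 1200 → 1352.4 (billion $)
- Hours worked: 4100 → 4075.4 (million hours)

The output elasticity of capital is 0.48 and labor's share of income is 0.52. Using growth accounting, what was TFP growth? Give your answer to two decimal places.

Real output growth = (2672.5 − 2500) / 2500 = 6.9%.
Capital growth = (1352.4 − 1200) / 1200 = 12.7%.
Hours worked growth = (4075.4 − 4100) / 4100 = -0.6%.
Labor's share = 1 − 0.48 = 0.52.
Capital: 0.48 × 12.7 = 6.096 pp.
Hours worked: 0.52 × (-0.6) = -0.312 pp.
TFP growth = 6.9 − 5.784 = 1.116%.

TFP grew 1.12%.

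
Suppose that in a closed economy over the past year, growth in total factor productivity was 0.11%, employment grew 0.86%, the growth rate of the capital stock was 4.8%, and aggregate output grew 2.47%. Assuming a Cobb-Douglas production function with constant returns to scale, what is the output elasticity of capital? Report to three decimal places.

α = 0.381

gY = gA + α·gK + (1−α)·gL, so gY − gA − gL = α(gK − gL).
2.47 − 0.11 − 0.86 = α × (4.8 − 0.86).
1.5 = 3.94 α, so α = 0.38071.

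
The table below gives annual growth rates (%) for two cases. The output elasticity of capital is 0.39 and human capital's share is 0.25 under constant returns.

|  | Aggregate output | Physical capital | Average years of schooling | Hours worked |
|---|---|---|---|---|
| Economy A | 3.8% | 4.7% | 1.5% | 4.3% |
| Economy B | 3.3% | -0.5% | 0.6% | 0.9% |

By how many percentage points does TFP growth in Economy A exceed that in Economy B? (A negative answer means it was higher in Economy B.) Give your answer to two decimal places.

-2.98 percentage points

Labor's share = 1 − 0.39 − 0.25 = 0.36.
Economy A: TFP = 3.8 − 1.833 − 0.375 − 1.548 = 0.044%.
Economy B: TFP = 3.3 + 0.195 − 0.15 − 0.324 = 3.021%.
Difference = 0.044 − (3.021) = -2.977 pp.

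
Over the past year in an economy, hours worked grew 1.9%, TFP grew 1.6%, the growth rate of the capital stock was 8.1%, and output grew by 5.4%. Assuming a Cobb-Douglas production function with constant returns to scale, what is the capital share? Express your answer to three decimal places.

α = 0.306

gY = gA + α·gK + (1−α)·gL, so gY − gA − gL = α(gK − gL).
5.4 − 1.6 − 1.9 = α × (8.1 − 1.9).
1.9 = 6.2 α, so α = 0.30645.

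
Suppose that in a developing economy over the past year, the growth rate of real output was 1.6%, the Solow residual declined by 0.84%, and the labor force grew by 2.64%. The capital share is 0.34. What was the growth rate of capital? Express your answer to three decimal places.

Labor's share = 1 − 0.34 = 0.66.
gY = gA + 0.66×2.64 + 0.34×g.
0.34×g = 1.6 + 0.84 − 1.7424 = 0.6976.
g = 0.6976 / 0.34 = 2.05176%.

2.052%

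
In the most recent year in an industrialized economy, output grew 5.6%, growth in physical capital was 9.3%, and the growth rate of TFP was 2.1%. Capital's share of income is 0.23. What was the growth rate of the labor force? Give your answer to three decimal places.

The labor force growth was 1.768%.

Labor's share = 1 − 0.23 = 0.77.
gY = gA + 0.23×9.3 + 0.77×g.
0.77×g = 5.6 − 2.1 − 2.139 = 1.361.
g = 1.361 / 0.77 = 1.76753%.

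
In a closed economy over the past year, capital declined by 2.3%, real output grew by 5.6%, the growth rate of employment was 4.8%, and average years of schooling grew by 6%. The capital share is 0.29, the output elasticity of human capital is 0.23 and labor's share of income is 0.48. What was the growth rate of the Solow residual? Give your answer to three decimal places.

Labor's share = 1 − 0.29 − 0.23 = 0.48.
Capital: 0.29 × (-2.3) = -0.667 pp.
Average years of schooling: 0.23 × 6 = 1.38 pp.
Employment: 0.48 × 4.8 = 2.304 pp.
TFP growth = 5.6 − 3.017 = 2.583%.

2.583%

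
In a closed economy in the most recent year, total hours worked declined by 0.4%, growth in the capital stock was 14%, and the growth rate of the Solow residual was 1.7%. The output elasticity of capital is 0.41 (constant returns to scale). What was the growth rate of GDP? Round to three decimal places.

GDP grew 7.204%.

Labor's share = 1 − 0.41 = 0.59.
The capital stock: 0.41 × 14 = 5.74 pp.
Total hours worked: 0.59 × (-0.4) = -0.236 pp.
Output growth = 1.7 + 5.504 = 7.204%.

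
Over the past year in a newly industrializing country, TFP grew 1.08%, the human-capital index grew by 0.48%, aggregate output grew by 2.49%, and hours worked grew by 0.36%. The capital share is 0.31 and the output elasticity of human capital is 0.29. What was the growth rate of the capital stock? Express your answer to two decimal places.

The capital stock growth was 3.63%.

Labor's share = 1 − 0.31 − 0.29 = 0.4.
gY = gA + 0.29×0.48 + 0.4×0.36 + 0.31×g.
0.31×g = 2.49 − 1.08 − 0.2832 = 1.1268.
g = 1.1268 / 0.31 = 3.6348%.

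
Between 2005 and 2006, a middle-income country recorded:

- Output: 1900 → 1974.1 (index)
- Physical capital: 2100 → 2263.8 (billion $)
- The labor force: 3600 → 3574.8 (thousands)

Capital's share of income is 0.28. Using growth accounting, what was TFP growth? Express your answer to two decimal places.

Output growth = (1974.1 − 1900) / 1900 = 3.9%.
Physical capital growth = (2263.8 − 2100) / 2100 = 7.8%.
The labor force growth = (3574.8 − 3600) / 3600 = -0.7%.
Labor's share = 1 − 0.28 = 0.72.
Physical capital: 0.28 × 7.8 = 2.184 pp.
The labor force: 0.72 × (-0.7) = -0.504 pp.
TFP growth = 3.9 − 1.68 = 2.22%.

2.22%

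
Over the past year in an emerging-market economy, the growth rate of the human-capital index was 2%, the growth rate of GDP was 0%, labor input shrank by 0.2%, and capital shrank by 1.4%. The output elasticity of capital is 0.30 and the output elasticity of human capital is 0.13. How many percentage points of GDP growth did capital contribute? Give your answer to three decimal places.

-0.420 pp

Contribution = share × growth = 0.3 × (-1.4) = -0.42 pp.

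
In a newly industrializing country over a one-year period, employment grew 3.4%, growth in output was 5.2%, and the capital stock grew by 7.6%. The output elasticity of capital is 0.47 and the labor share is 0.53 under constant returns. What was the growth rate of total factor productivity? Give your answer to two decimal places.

-0.17%

Labor's share = 1 − 0.47 = 0.53.
The capital stock: 0.47 × 7.6 = 3.572 pp.
Employment: 0.53 × 3.4 = 1.802 pp.
TFP growth = 5.2 − 5.374 = -0.174%.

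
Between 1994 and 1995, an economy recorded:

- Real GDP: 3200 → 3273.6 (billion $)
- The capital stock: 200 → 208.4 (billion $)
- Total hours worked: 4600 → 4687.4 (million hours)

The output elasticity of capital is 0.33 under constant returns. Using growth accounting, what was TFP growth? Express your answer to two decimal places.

Real GDP growth = (3273.6 − 3200) / 3200 = 2.3%.
The capital stock growth = (208.4 − 200) / 200 = 4.2%.
Total hours worked growth = (4687.4 − 4600) / 4600 = 1.9%.
Labor's share = 1 − 0.33 = 0.67.
The capital stock: 0.33 × 4.2 = 1.386 pp.
Total hours worked: 0.67 × 1.9 = 1.273 pp.
TFP growth = 2.3 − 2.659 = -0.359%.

-0.36%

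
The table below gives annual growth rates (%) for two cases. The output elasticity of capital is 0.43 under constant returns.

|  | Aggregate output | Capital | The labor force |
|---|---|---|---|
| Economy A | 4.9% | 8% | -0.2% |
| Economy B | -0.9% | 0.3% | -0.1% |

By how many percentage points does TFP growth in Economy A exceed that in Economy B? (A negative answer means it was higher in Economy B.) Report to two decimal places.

2.55 percentage points

Labor's share = 1 − 0.43 = 0.57.
Economy A: TFP = 4.9 − 3.44 + 0.114 = 1.574%.
Economy B: TFP = -0.9 − 0.129 + 0.057 = -0.972%.
Difference = 1.574 − (-0.972) = 2.546 pp.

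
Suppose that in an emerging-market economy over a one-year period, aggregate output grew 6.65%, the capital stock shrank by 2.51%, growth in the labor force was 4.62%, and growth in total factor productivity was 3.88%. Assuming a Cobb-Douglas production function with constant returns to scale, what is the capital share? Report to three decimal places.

gY = gA + α·gK + (1−α)·gL, so gY − gA − gL = α(gK − gL).
6.65 − 3.88 − 4.62 = α × (-2.51 − 4.62).
-1.85 = -7.13 α, so α = 0.25947.

0.259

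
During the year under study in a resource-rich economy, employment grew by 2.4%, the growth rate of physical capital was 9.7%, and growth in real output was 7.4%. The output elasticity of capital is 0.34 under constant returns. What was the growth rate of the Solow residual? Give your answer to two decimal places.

The Solow residual grew 2.52%.

Labor's share = 1 − 0.34 = 0.66.
Physical capital: 0.34 × 9.7 = 3.298 pp.
Employment: 0.66 × 2.4 = 1.584 pp.
TFP growth = 7.4 − 4.882 = 2.518%.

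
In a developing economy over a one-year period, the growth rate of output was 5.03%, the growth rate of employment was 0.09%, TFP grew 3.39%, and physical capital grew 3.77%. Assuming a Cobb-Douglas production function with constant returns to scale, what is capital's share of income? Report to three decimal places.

gY = gA + α·gK + (1−α)·gL, so gY − gA − gL = α(gK − gL).
5.03 − 3.39 − 0.09 = α × (3.77 − 0.09).
1.55 = 3.68 α, so α = 0.4212.

0.421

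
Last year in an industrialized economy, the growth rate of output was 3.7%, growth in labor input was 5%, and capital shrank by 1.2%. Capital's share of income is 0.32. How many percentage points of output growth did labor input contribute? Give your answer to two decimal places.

Labor's share = 1 − 0.32 = 0.68.
Contribution = share × growth = 0.68 × 5 = 3.4 pp.

3.40 pp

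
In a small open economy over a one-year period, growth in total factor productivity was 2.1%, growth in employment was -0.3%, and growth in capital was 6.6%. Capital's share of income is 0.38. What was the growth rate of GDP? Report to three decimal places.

Labor's share = 1 − 0.38 = 0.62.
Capital: 0.38 × 6.6 = 2.508 pp.
Employment: 0.62 × (-0.3) = -0.186 pp.
Output growth = 2.1 + 2.322 = 4.422%.

4.422%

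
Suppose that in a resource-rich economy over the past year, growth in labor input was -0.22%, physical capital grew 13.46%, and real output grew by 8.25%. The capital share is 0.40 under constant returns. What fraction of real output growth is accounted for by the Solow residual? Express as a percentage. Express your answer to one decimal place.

Labor's share = 1 − 0.4 = 0.6.
Physical capital: 0.4 × 13.46 = 5.384 pp.
Labor input: 0.6 × (-0.22) = -0.132 pp.
TFP growth = 8.25 − 5.252 = 2.998%.
TFP share of growth = 2.998 / 8.25 × 100 = 36.339%.

The Solow residual accounted for 36.3% of growth.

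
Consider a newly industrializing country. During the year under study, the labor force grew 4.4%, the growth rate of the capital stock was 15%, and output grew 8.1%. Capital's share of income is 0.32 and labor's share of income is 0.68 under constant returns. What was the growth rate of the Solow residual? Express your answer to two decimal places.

The Solow residual growth was 0.31%.

Labor's share = 1 − 0.32 = 0.68.
The capital stock: 0.32 × 15 = 4.8 pp.
The labor force: 0.68 × 4.4 = 2.992 pp.
TFP growth = 8.1 − 7.792 = 0.308%.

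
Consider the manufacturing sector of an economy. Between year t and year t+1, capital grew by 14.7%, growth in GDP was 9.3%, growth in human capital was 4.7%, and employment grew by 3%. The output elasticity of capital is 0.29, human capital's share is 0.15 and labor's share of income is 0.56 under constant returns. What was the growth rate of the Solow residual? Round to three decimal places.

Labor's share = 1 − 0.29 − 0.15 = 0.56.
Capital: 0.29 × 14.7 = 4.263 pp.
Human capital: 0.15 × 4.7 = 0.705 pp.
Employment: 0.56 × 3 = 1.68 pp.
TFP growth = 9.3 − 6.648 = 2.652%.

The Solow residual growth was 2.652%.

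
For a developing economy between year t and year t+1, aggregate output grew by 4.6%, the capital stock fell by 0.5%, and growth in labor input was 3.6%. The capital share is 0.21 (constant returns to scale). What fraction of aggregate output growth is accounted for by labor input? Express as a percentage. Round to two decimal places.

61.83%

Labor's share = 1 − 0.21 = 0.79.
Labor input contributed 0.79 × 3.6 = 2.844 pp.
Share of growth = 2.844 / 4.6 × 100 = 61.8261%.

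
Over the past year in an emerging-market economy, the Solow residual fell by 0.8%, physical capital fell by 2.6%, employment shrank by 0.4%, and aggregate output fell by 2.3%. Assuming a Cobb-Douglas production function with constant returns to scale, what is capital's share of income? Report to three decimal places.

α = 0.500

gY = gA + α·gK + (1−α)·gL, so gY − gA − gL = α(gK − gL).
-2.3 + 0.8 + 0.4 = α × (-2.6 − (-0.4)).
-1.1 = -2.2 α, so α = 0.5.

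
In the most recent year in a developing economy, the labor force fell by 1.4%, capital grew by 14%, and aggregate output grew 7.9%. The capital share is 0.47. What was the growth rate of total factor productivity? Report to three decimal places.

Labor's share = 1 − 0.47 = 0.53.
Capital: 0.47 × 14 = 6.58 pp.
The labor force: 0.53 × (-1.4) = -0.742 pp.
TFP growth = 7.9 − 5.838 = 2.062%.

2.062%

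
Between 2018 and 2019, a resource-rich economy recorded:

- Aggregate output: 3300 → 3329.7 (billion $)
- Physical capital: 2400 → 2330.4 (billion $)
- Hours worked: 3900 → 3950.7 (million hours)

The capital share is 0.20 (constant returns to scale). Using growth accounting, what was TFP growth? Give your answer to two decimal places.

TFP grew 0.44%.

Aggregate output growth = (3329.7 − 3300) / 3300 = 0.9%.
Physical capital growth = (2330.4 − 2400) / 2400 = -2.9%.
Hours worked growth = (3950.7 − 3900) / 3900 = 1.3%.
Labor's share = 1 − 0.2 = 0.8.
Physical capital: 0.2 × (-2.9) = -0.58 pp.
Hours worked: 0.8 × 1.3 = 1.04 pp.
TFP growth = 0.9 − 0.46 = 0.44%.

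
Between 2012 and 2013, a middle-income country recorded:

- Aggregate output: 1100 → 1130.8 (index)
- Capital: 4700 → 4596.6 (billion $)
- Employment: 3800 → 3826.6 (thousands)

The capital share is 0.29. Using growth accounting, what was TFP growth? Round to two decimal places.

2.94%

Aggregate output growth = (1130.8 − 1100) / 1100 = 2.8%.
Capital growth = (4596.6 − 4700) / 4700 = -2.2%.
Employment growth = (3826.6 − 3800) / 3800 = 0.7%.
Labor's share = 1 − 0.29 = 0.71.
Capital: 0.29 × (-2.2) = -0.638 pp.
Employment: 0.71 × 0.7 = 0.497 pp.
TFP growth = 2.8 + 0.141 = 2.941%.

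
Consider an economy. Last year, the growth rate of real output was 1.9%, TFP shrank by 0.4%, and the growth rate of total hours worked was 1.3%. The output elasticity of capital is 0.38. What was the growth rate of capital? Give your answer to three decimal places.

3.932%

Labor's share = 1 − 0.38 = 0.62.
gY = gA + 0.62×1.3 + 0.38×g.
0.38×g = 1.9 + 0.4 − 0.806 = 1.494.
g = 1.494 / 0.38 = 3.93158%.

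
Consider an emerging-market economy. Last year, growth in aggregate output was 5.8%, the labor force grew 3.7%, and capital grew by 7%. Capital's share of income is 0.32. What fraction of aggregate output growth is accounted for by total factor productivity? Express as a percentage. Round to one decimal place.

Labor's share = 1 − 0.32 = 0.68.
Capital: 0.32 × 7 = 2.24 pp.
The labor force: 0.68 × 3.7 = 2.516 pp.
TFP growth = 5.8 − 4.756 = 1.044%.
TFP share of growth = 1.044 / 5.8 × 100 = 18%.

Total factor productivity accounted for 18.0% of growth.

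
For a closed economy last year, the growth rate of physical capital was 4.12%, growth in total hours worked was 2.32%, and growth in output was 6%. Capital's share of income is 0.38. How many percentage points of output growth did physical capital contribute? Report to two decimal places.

Contribution = share × growth = 0.38 × 4.12 = 1.5656 pp.

1.57 pp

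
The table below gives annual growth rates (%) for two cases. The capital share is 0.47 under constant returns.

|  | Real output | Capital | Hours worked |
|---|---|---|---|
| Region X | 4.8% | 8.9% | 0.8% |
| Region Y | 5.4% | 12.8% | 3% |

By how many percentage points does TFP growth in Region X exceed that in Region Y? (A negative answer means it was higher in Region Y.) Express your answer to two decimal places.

Labor's share = 1 − 0.47 = 0.53.
Region X: TFP = 4.8 − 4.183 − 0.424 = 0.193%.
Region Y: TFP = 5.4 − 6.016 − 1.59 = -2.206%.
Difference = 0.193 − (-2.206) = 2.399 pp.

2.40 percentage points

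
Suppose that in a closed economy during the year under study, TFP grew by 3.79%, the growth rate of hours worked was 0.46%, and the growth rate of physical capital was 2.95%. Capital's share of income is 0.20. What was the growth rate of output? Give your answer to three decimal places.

Labor's share = 1 − 0.2 = 0.8.
Physical capital: 0.2 × 2.95 = 0.59 pp.
Hours worked: 0.8 × 0.46 = 0.368 pp.
Output growth = 3.79 + 0.958 = 4.748%.

4.748%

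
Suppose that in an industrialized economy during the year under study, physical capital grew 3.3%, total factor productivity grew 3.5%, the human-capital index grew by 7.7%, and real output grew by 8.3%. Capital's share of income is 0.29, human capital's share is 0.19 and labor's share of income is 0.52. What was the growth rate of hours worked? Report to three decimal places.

4.577%

Labor's share = 1 − 0.29 − 0.19 = 0.52.
gY = gA + 0.29×3.3 + 0.19×7.7 + 0.52×g.
0.52×g = 8.3 − 3.5 − 2.42 = 2.38.
g = 2.38 / 0.52 = 4.57692%.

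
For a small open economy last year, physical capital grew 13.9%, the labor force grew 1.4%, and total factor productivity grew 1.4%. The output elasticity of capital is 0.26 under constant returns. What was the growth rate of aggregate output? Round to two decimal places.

6.05%

Labor's share = 1 − 0.26 = 0.74.
Physical capital: 0.26 × 13.9 = 3.614 pp.
The labor force: 0.74 × 1.4 = 1.036 pp.
Output growth = 1.4 + 4.65 = 6.05%.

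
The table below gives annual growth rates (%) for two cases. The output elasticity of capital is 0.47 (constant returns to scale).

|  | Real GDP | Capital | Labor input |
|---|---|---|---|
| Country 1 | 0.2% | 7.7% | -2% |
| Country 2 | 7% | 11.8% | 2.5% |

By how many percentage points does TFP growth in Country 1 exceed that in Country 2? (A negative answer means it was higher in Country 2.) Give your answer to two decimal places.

-2.49 percentage points

Labor's share = 1 − 0.47 = 0.53.
Country 1: TFP = 0.2 − 3.619 + 1.06 = -2.359%.
Country 2: TFP = 7 − 5.546 − 1.325 = 0.129%.
Difference = -2.359 − (0.129) = -2.488 pp.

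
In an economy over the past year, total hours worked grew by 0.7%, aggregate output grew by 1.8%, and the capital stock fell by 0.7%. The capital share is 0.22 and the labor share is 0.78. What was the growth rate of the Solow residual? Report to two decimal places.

Labor's share = 1 − 0.22 = 0.78.
The capital stock: 0.22 × (-0.7) = -0.154 pp.
Total hours worked: 0.78 × 0.7 = 0.546 pp.
TFP growth = 1.8 − 0.392 = 1.408%.

The Solow residual grew 1.41%.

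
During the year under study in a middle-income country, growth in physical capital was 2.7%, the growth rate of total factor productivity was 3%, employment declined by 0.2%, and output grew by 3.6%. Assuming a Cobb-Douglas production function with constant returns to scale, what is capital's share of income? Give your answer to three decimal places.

Capital's share of income is 0.276.

gY = gA + α·gK + (1−α)·gL, so gY − gA − gL = α(gK − gL).
3.6 − 3 + 0.2 = α × (2.7 − (-0.2)).
0.8 = 2.9 α, so α = 0.27586.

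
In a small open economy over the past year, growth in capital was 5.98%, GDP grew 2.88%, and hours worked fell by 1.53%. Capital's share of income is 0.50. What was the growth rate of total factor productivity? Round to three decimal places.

0.655%

Labor's share = 1 − 0.5 = 0.5.
Capital: 0.5 × 5.98 = 2.99 pp.
Hours worked: 0.5 × (-1.53) = -0.765 pp.
TFP growth = 2.88 − 2.225 = 0.655%.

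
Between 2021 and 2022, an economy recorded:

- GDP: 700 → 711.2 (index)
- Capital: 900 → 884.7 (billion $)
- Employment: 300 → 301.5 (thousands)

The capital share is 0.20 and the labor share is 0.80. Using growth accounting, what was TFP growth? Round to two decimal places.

GDP growth = (711.2 − 700) / 700 = 1.6%.
Capital growth = (884.7 − 900) / 900 = -1.7%.
Employment growth = (301.5 − 300) / 300 = 0.5%.
Labor's share = 1 − 0.2 = 0.8.
Capital: 0.2 × (-1.7) = -0.34 pp.
Employment: 0.8 × 0.5 = 0.4 pp.
TFP growth = 1.6 − 0.06 = 1.54%.

1.54%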